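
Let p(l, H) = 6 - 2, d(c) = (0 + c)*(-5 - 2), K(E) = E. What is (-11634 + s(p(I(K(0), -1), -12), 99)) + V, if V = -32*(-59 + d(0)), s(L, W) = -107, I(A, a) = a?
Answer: -9853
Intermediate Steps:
d(c) = -7*c (d(c) = c*(-7) = -7*c)
p(l, H) = 4
V = 1888 (V = -32*(-59 - 7*0) = -32*(-59 + 0) = -32*(-59) = 1888)
(-11634 + s(p(I(K(0), -1), -12), 99)) + V = (-11634 - 107) + 1888 = -11741 + 1888 = -9853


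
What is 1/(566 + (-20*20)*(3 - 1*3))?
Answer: 1/566 ≈ 0.0017668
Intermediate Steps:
1/(566 + (-20*20)*(3 - 1*3)) = 1/(566 - 400*(3 - 3)) = 1/(566 - 400*0) = 1/(566 + 0) = 1/566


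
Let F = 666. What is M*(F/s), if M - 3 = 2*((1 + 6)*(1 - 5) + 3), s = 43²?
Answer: -31302/1849 ≈ -16.929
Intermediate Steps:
s = 1849
M = -47 (M = 3 + 2*((1 + 6)*(1 - 5) + 3) = 3 + 2*(7*(-4) + 3) = 3 + 2*(-28 + 3) = 3 + 2*(-25) = 3 - 50 = -47)
M*(F/s) = -31302/1849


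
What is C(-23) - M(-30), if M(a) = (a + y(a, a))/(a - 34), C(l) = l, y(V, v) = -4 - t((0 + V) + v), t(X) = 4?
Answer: -755/32 ≈ -23.594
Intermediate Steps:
y(V, v) = -8 (y(V, v) = -4 - 1*4 = -4 - 4 = -8)
M(a) = (-8 + a)/(-34 + a) (M(a) = (a - 8)/(a - 34) = (-8 + a)/(-34 + a))
C(-23) - M(-30) = -23 - (-8 - 30)/(-34 - 30) = -23 - (-38)/(-64) = -23 - (-1)*(-38)/64 = -23 - 1*19/32 = -23 - 19/32 = -755/32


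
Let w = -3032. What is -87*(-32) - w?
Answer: 5816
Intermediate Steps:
-87*(-32) - w = -87*(-32) - 1*(-3032) = 2784 + 3032 = 5816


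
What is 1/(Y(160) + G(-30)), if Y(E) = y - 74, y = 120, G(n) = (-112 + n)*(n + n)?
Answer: 1/8566 ≈ 0.00011674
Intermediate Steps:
G(n) = 2*n*(-112 + n) (G(n) = (-112 + n)*(2*n) = 2*n*(-112 + n))
Y(E) = 46 (Y(E) = 120 - 74 = 46)
1/(Y(160) + G(-30)) = 1/(46 + 2*(-30)*(-112 - 30)) = 1/(46 + 2*(-30)*(-142)) = 1/(46 + 8520) = 1/8566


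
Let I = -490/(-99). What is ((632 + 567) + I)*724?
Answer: 86294284/99 ≈ 8.7166e+5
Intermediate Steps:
I = 490/99 (I = -490*(-1/99) = 490/99 ≈ 4.9495)
((632 + 567) + I)*724 = ((632 + 567) + 490/99)*724 = (1199 + 490/99)*724 = (119191/99)*724 = 86294284/99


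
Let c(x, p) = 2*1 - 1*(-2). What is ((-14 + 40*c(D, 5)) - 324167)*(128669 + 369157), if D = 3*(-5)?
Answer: -161306078346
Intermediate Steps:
D = -15
c(x, p) = 4 (c(x, p) = 2 + 2 = 4)
((-14 + 40*c(D, 5)) - 324167)*(128669 + 369157) = ((-14 + 40*4) - 324167)*(128669 + 369157) = ((-14 + 160) - 324167)*497826 = (146 - 324167)*497826 = -324021*497826 = -161306078346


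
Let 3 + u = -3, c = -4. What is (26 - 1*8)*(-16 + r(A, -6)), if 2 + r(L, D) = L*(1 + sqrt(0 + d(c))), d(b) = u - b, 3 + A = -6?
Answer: -486 - 162*I*sqrt(2) ≈ -486.0 - 229.1*I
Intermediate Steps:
u = -6 (u = -3 - 3 = -6)
A = -9 (A = -3 - 6 = -9)
d(b) = -6 - b
r(L, D) = -2 + L*(1 + I*sqrt(2)) (r(L, D) = -2 + L*(1 + sqrt(0 + (-6 - 1*(-4)))) = -2 + L*(1 + sqrt(0 + (-6 + 4))) = -2 + L*(1 + sqrt(0 - 2)) = -2 + L*(1 + sqrt(-2)) = -2 + L*(1 + I*sqrt(2)))
(26 - 1*8)*(-16 + r(A, -6)) = (26 - 1*8)*(-16 + (-2 - 9 + I*(-9)*sqrt(2))) = (26 - 8)*(-16 + (-2 - 9 - 9*I*sqrt(2))) = 18*(-16 + (-11 - 9*I*sqrt(2))) = 18*(-27 - 9*I*sqrt(2)) = -486 - 162*I*sqrt(2)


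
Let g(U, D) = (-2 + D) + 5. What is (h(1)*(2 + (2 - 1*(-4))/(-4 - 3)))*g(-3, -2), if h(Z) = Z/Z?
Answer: 8/7 ≈ 1.1429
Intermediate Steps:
g(U, D) = 3 + D
h(Z) = 1
(h(1)*(2 + (2 - 1*(-4))/(-4 - 3)))*g(-3, -2) = (1*(2 + (2 - 1*(-4))/(-4 - 3)))*(3 - 2) = (1*(2 + (2 + 4)/(-7)))*1 = (1*(2 - ⅐*6))*1 = (1*(2 - 6/7))*1 = (1*(8/7))*1 = (8/7)*1 = 8/7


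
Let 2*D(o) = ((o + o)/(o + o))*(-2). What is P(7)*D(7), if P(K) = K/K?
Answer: -1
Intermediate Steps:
P(K) = 1
D(o) = -1 (D(o) = (((o + o)/(o + o))*(-2))/2 = (((2*o)/((2*o)))*(-2))/2 = (((2*o)*(1/(2*o)))*(-2))/2 = (1*(-2))/2 = (½)*(-2) = -1)
P(7)*D(7) = 1*(-1) = -1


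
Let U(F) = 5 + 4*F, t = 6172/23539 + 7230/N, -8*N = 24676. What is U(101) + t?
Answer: 59089446347/145212091 ≈ 406.92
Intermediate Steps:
N = -6169/2 (N = -⅛*24676 = -6169/2 ≈ -3084.5)
t = -302298872/145212091 (t = 6172/23539 + 7230/(-6169/2) = 6172*(1/23539) + 7230*(-2/6169) = 6172/23539 - 14460/6169 = -302298872/145212091 ≈ -2.0818)
U(101) + t = (5 + 4*101) - 302298872/145212091 = (5 + 404) - 302298872/145212091 = 409 - 302298872/145212091 = 59089446347/145212091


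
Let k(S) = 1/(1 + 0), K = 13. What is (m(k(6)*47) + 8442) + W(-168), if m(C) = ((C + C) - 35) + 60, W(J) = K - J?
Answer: 8742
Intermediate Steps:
W(J) = 13 - J
k(S) = 1 (k(S) = 1/1 = 1)
m(C) = 25 + 2*C (m(C) = (2*C - 35) + 60 = (-35 + 2*C) + 60 = 25 + 2*C)
(m(k(6)*47) + 8442) + W(-168) = ((25 + 2*(1*47)) + 8442) + (13 - 1*(-168)) = ((25 + 2*47) + 8442) + (13 + 168) = ((25 + 94) + 8442) + 181 = (119 + 8442) + 181 = 8561 + 181 = 8742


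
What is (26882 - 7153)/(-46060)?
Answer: -19729/46060 ≈ -0.42833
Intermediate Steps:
(26882 - 7153)/(-46060) = 19729*(-1/46060) = -19729/46060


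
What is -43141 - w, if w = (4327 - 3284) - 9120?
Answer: -35064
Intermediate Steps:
w = -8077 (w = 1043 - 9120 = -8077)
-43141 - w = -43141 - 1*(-8077) = -43141 + 8077 = -35064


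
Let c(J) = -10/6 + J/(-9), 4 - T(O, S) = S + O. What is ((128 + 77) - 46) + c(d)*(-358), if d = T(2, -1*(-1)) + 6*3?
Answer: 13603/9 ≈ 1511.4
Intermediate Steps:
T(O, S) = 4 - O - S (T(O, S) = 4 - (S + O) = 4 - (O + S) = 4 + (-O - S) = 4 - O - S)
d = 19 (d = (4 - 1*2 - (-1)*(-1)) + 6*3 = (4 - 2 - 1*1) + 18 = (4 - 2 - 1) + 18 = 1 + 18 = 19)
c(J) = -5/3 - J/9 (c(J) = -10*⅙ + J*(-⅑) = -5/3 - J/9)
((128 + 77) - 46) + c(d)*(-358) = ((128 + 77) - 46) + (-5/3 - ⅑*19)*(-358) = (205 - 46) + (-5/3 - 19/9)*(-358) = 159 - 34/9*(-358) = 159 + 12172/9 = 13603/9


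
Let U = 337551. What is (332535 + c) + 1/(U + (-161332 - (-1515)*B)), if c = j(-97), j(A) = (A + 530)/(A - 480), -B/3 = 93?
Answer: 47289988925515/142210882 ≈ 3.3253e+5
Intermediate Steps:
B = -279 (B = -3*93 = -279)
j(A) = (530 + A)/(-480 + A)
c = -433/577 (c = (530 - 97)/(-480 - 97) = 433/(-577) = -1/577*433 = -433/577 ≈ -0.75043)
(332535 + c) + 1/(U + (-161332 - (-1515)*B)) = (332535 - 433/577) + 1/(337551 + (-161332 - (-1515)*(-279))) = 191872262/577 + 1/(337551 + (-161332 - 1*422685)) = 191872262/577 + 1/(337551 + (-161332 - 422685)) = 191872262/577 + 1/(337551 - 584017) = 191872262/577 + 1/(-246466) = 191872262/577 - 1/246466 = 47289988925515/142210882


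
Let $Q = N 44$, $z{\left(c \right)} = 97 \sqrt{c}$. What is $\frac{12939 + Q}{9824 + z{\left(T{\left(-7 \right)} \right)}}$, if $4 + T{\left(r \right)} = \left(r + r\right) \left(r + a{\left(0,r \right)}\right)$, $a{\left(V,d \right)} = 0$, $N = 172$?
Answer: $\frac{100730384}{47813265} - \frac{1989179 \sqrt{94}}{95626530} \approx 1.9051$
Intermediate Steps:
$T{\left(r \right)} = -4 + 2 r^{2}$ ($T{\left(r \right)} = -4 + \left(r + r\right) \left(r + 0\right) = -4 + 2 r r = -4 + 2 r^{2}$)
$Q = 7568$ ($Q = 172 \cdot 44 = 7568$)
$\frac{12939 + Q}{9824 + z{\left(T{\left(-7 \right)} \right)}} = \frac{12939 + 7568}{9824 + 97 \sqrt{-4 + 2 \left(-7\right)^{2}}} = \frac{20507}{9824 + 97 \sqrt{-4 + 2 \cdot 49}} = \frac{20507}{9824 + 97 \sqrt{-4 + 98}} = \frac{20507}{9824 + 97 \sqrt{94}}$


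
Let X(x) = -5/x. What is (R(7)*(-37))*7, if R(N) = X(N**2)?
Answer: 185/7 ≈ 26.429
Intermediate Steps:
R(N) = -5/N**2
(R(7)*(-37))*7 = (-5/7**2*(-37))*7 = (-5*1/49*(-37))*7 = -5/49*(-37)*7 = (185/49)*7 = 185/7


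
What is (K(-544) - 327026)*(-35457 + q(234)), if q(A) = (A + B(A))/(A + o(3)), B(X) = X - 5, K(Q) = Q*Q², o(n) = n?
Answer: 451838423311220/79 ≈ 5.7195e+12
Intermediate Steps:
K(Q) = Q³
B(X) = -5 + X
q(A) = (-5 + 2*A)/(3 + A) (q(A) = (A + (-5 + A))/(A + 3) = (-5 + 2*A)/(3 + A))
(K(-544) - 327026)*(-35457 + q(234)) = ((-544)³ - 327026)*(-35457 + (-5 + 2*234)/(3 + 234)) = (-160989184 - 327026)*(-35457 + (-5 + 468)/237) = -161316210*(-35457 + (1/237)*463) = -161316210*(-35457 + 463/237) = -161316210*(-8402846/237) = 451838423311220/79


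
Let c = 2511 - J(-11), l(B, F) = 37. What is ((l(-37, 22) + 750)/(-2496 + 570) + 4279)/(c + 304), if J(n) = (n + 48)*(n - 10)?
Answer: 8240567/6918192 ≈ 1.1911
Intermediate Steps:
J(n) = (-10 + n)*(48 + n) (J(n) = (48 + n)*(-10 + n) = (-10 + n)*(48 + n))
c = 3288 (c = 2511 - (-480 + (-11)² + 38*(-11)) = 2511 - (-480 + 121 - 418) = 2511 - 1*(-777) = 2511 + 777 = 3288)
((l(-37, 22) + 750)/(-2496 + 570) + 4279)/(c + 304) = ((37 + 750)/(-2496 + 570) + 4279)/(3288 + 304) = (787/(-1926) + 4279)/3592 = (787*(-1/1926) + 4279)*(1/3592) = (-787/1926 + 4279)*(1/3592) = (8240567/1926)*(1/3592) = 8240567/6918192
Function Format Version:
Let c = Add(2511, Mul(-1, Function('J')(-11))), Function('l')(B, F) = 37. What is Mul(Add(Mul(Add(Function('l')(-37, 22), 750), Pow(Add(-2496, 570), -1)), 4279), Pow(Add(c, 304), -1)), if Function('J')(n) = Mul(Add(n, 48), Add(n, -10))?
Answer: Rational(8240567, 6918192) ≈ 1.1911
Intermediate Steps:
Function('J')(n) = Mul(Add(-10, n), Add(48, n)) (Function('J')(n) = Mul(Add(48, n), Add(-10, n)) = Mul(Add(-10, n), Add(48, n)))
c = 3288 (c = Add(2511, Mul(-1, Add(-480, Pow(-11, 2), Mul(38, -11)))) = Add(2511, Mul(-1, Add(-480, 121, -418))) = Add(2511, Mul(-1, -777)) = Add(2511, 777) = 3288)
Mul(Add(Mul(Add(Function('l')(-37, 22), 750), Pow(Add(-2496, 570), -1)), 4279), Pow(Add(c, 304), -1)) = Mul(Add(Mul(Add(37, 750), Pow(Add(-2496, 570), -1)), 4279), Pow(Add(3288, 304), -1)) = Mul(Add(Mul(787, Pow(-1926, -1)), 4279), Pow(3592, -1)) = Mul(Add(Mul(787, Rational(-1, 1926)), 4279), Rational(1, 3592)) = Mul(Add(Rational(-787, 1926), 4279), Rational(1, 3592)) = Mul(Rational(8240567, 1926), Rational(1, 3592)) = Rational(8240567, 6918192)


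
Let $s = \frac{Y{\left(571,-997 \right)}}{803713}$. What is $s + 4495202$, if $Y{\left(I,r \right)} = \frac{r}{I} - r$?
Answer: $\frac{2062938655318136}{458920123} \approx 4.4952 \cdot 10^{6}$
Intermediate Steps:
$Y{\left(I,r \right)} = - r + \frac{r}{I}$
$s = \frac{568290}{458920123}$ ($s = \frac{\left(-1\right) \left(-997\right) - \frac{997}{571}}{803713} = \left(997 - \frac{997}{571}\right) \frac{1}{803713} = \frac{568290}{571} \cdot \frac{1}{803713} = \frac{568290}{458920123} \approx 0.0012383$)
$s + 4495202 = \frac{568290}{458920123} + 4495202 = \frac{2062938655318136}{458920123}$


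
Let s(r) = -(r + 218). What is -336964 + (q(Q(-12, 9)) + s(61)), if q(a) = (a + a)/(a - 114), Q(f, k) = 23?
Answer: -30689159/91 ≈ -3.3724e+5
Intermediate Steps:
q(a) = 2*a/(-114 + a) (q(a) = (2*a)/(-114 + a) = 2*a/(-114 + a))
s(r) = -218 - r (s(r) = -(218 + r) = -218 - r)
-336964 + (q(Q(-12, 9)) + s(61)) = -336964 + (2*23/(-114 + 23) + (-218 - 1*61)) = -336964 + (2*23/(-91) + (-218 - 61)) = -336964 + (2*23*(-1/91) - 279) = -336964 + (-46/91 - 279) = -336964 - 25435/91 = -30689159/91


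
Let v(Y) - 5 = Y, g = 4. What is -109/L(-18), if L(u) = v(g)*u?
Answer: 109/162 ≈ 0.67284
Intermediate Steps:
v(Y) = 5 + Y
L(u) = 9*u (L(u) = (5 + 4)*u = 9*u)
-109/L(-18) = -109/(9*(-18)) = -109/(-162) = -1/162*(-109) = 109/162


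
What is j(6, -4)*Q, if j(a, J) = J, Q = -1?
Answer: 4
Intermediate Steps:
j(6, -4)*Q = -4*(-1) = 4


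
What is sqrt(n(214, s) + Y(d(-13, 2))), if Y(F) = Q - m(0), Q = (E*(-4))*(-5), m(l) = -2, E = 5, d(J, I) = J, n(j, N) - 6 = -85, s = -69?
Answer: sqrt(23) ≈ 4.7958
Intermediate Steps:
n(j, N) = -79 (n(j, N) = 6 - 85 = -79)
Q = 100 (Q = (5*(-4))*(-5) = -20*(-5) = 100)
Y(F) = 102 (Y(F) = 100 - 1*(-2) = 100 + 2 = 102)
sqrt(n(214, s) + Y(d(-13, 2))) = sqrt(-79 + 102) = sqrt(23)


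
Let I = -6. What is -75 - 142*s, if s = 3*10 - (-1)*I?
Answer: -3483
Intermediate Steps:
s = 24 (s = 3*10 - (-1)*(-6) = 30 - 1*6 = 30 - 6 = 24)
-75 - 142*s = -75 - 142*24 = -75 - 3408 = -3483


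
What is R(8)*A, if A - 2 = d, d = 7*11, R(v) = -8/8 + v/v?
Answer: 0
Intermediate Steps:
R(v) = 0 (R(v) = -8*⅛ + 1 = -1 + 1 = 0)
d = 77
A = 79 (A = 2 + 77 = 79)
R(8)*A = 0*79 = 0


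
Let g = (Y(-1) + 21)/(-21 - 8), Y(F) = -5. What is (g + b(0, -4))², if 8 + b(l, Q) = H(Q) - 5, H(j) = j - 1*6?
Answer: 466489/841 ≈ 554.68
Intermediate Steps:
H(j) = -6 + j (H(j) = j - 6 = -6 + j)
b(l, Q) = -19 + Q (b(l, Q) = -8 + ((-6 + Q) - 5) = -8 + (-11 + Q) = -19 + Q)
g = -16/29 (g = (-5 + 21)/(-21 - 8) = 16/(-29) = 16*(-1/29) = -16/29 ≈ -0.55172)
(g + b(0, -4))² = (-16/29 + (-19 - 4))² = (-16/29 - 23)² = (-683/29)² = 466489/841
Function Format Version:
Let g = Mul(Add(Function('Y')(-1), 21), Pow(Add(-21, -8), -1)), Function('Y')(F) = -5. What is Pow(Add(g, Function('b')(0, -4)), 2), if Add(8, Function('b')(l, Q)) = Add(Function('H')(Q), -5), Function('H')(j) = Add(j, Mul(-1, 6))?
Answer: Rational(466489, 841) ≈ 554.68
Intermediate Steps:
Function('H')(j) = Add(-6, j) (Function('H')(j) = Add(j, -6) = Add(-6, j))
Function('b')(l, Q) = Add(-19, Q) (Function('b')(l, Q) = Add(-8, Add(Add(-6, Q), -5)) = Add(-8, Add(-11, Q)) = Add(-19, Q))
g = Rational(-16, 29) (g = Mul(Add(-5, 21), Pow(Add(-21, -8), -1)) = Mul(16, Pow(-29, -1)) = Mul(16, Rational(-1, 29)) = Rational(-16, 29) ≈ -0.55172)
Pow(Add(g, Function('b')(0, -4)), 2) = Pow(Add(Rational(-16, 29), Add(-19, -4)), 2) = Pow(Add(Rational(-16, 29), -23), 2) = Pow(Rational(-683, 29), 2) = Rational(466489, 841)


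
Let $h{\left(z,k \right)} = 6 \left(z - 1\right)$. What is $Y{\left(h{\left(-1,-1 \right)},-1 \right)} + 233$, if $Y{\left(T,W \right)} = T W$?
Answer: $245$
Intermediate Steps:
$h{\left(z,k \right)} = -6 + 6 z$ ($h{\left(z,k \right)} = 6 \left(-1 + z\right) = -6 + 6 z$)
$Y{\left(h{\left(-1,-1 \right)},-1 \right)} + 233 = \left(-6 + 6 \left(-1\right)\right) \left(-1\right) + 233 = \left(-6 - 6\right) \left(-1\right) + 233 = \left(-12\right) \left(-1\right) + 233 = 12 + 233 = 245$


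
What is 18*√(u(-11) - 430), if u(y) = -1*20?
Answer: 270*I*√2 ≈ 381.84*I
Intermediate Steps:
u(y) = -20
18*√(u(-11) - 430) = 18*√(-20 - 430) = 18*√(-450) = 18*(15*I*√2) = 270*I*√2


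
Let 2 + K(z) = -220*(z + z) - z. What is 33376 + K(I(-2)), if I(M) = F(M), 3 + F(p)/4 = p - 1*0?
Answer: 42194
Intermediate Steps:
F(p) = -12 + 4*p (F(p) = -12 + 4*(p - 1*0) = -12 + 4*(p + 0) = -12 + 4*p)
I(M) = -12 + 4*M
K(z) = -2 - 441*z (K(z) = -2 + (-220*(z + z) - z) = -2 + (-440*z - z) = -2 - 441*z)
33376 + K(I(-2)) = 33376 + (-2 - 441*(-12 + 4*(-2))) = 33376 + (-2 - 441*(-12 - 8)) = 33376 + (-2 - 441*(-20)) = 33376 + (-2 + 8820) = 33376 + 8818 = 42194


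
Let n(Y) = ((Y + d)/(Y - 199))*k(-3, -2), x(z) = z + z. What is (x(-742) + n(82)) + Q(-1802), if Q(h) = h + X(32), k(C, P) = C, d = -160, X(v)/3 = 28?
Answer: -3204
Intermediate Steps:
X(v) = 84 (X(v) = 3*28 = 84)
Q(h) = 84 + h (Q(h) = h + 84 = 84 + h)
x(z) = 2*z
n(Y) = -3*(-160 + Y)/(-199 + Y) (n(Y) = ((Y - 160)/(Y - 199))*(-3) = ((-160 + Y)/(-199 + Y))*(-3) = -3*(-160 + Y)/(-199 + Y))
(x(-742) + n(82)) + Q(-1802) = (2*(-742) + 3*(160 - 1*82)/(-199 + 82)) + (84 - 1802) = (-1484 + 3*(160 - 82)/(-117)) - 1718 = (-1484 + 3*(-1/117)*78) - 1718 = (-1484 - 2) - 1718 = -1486 - 1718 = -3204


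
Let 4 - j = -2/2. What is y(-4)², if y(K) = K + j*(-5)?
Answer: 841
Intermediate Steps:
j = 5 (j = 4 - (-2)/2 = 4 - 1*(-1) = 4 + 1 = 5)
y(K) = -25 + K (y(K) = K + 5*(-5) = K - 25 = -25 + K)
y(-4)² = (-25 - 4)² = (-29)² = 841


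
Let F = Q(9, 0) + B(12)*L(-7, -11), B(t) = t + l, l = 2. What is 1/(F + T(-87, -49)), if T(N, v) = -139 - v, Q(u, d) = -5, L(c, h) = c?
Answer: -1/193 ≈ -0.0051813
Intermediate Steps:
B(t) = 2 + t (B(t) = t + 2 = 2 + t)
F = -103 (F = -5 + (2 + 12)*(-7) = -5 + 14*(-7) = -5 - 98 = -103)
1/(F + T(-87, -49)) = 1/(-103 + (-139 - 1*(-49))) = 1/(-103 + (-139 + 49)) = 1/(-103 - 90) = 1/(-193) = -1/193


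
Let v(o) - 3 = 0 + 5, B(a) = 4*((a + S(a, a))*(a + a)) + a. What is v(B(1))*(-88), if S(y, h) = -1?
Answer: -704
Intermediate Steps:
B(a) = a + 8*a*(-1 + a) (B(a) = 4*((a - 1)*(a + a)) + a = 4*((-1 + a)*(2*a)) + a = 4*(2*a*(-1 + a)) + a = 8*a*(-1 + a) + a = a + 8*a*(-1 + a))
v(o) = 8 (v(o) = 3 + (0 + 5) = 3 + 5 = 8)
v(B(1))*(-88) = 8*(-88) = -704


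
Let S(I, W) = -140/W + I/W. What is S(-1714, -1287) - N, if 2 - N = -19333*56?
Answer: -154818744/143 ≈ -1.0826e+6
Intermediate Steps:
N = 1082650 (N = 2 - (-19333)*56 = 2 - 1*(-1082648) = 2 + 1082648 = 1082650)
S(-1714, -1287) - N = (-140 - 1714)/(-1287) - 1*1082650 = -1/1287*(-1854) - 1082650 = 206/143 - 1082650 = -154818744/143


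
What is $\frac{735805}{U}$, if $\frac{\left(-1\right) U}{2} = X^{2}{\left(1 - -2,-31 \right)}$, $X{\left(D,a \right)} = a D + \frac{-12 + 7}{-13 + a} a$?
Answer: $- \frac{712259240}{18037009} \approx -39.489$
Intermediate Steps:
$X{\left(D,a \right)} = D a - \frac{5 a}{-13 + a}$ ($X{\left(D,a \right)} = D a + - \frac{5}{-13 + a} a = D a - \frac{5 a}{-13 + a}$)
$U = - \frac{18037009}{968}$ ($U = - 2 \left(- \frac{31 \left(-5 - 13 \left(1 - -2\right) + \left(1 - -2\right) \left(-31\right)\right)}{-13 - 31}\right)^{2} = - 2 \left(- \frac{31 \left(-5 - 13 \left(1 + 2\right) + \left(1 + 2\right) \left(-31\right)\right)}{-44}\right)^{2} = - 2 \left(\left(-31\right) \left(- \frac{1}{44}\right) \left(-5 - 39 + 3 \left(-31\right)\right)\right)^{2} = - 2 \left(\left(-31\right) \left(- \frac{1}{44}\right) \left(-5 - 39 - 93\right)\right)^{2} = - 2 \left(\left(-31\right) \left(- \frac{1}{44}\right) \left(-137\right)\right)^{2} = - 2 \left(- \frac{4247}{44}\right)^{2} = \left(-2\right) \frac{18037009}{1936} = - \frac{18037009}{968} \approx -18633.0$)
$\frac{735805}{U} = \frac{735805}{- \frac{18037009}{968}} = 735805 \left(- \frac{968}{18037009}\right) = - \frac{712259240}{18037009}$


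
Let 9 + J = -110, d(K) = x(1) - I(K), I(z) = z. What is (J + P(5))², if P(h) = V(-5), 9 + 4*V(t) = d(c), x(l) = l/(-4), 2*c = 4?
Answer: 3798601/256 ≈ 14838.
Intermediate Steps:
c = 2 (c = (½)*4 = 2)
x(l) = -l/4 (x(l) = l*(-¼) = -l/4)
d(K) = -¼ - K (d(K) = -¼*1 - K = -¼ - K)
V(t) = -45/16 (V(t) = -9/4 + (-¼ - 1*2)/4 = -9/4 + (-¼ - 2)/4 = -9/4 + (¼)*(-9/4) = -9/4 - 9/16 = -45/16)
J = -119 (J = -9 - 110 = -119)
P(h) = -45/16
(J + P(5))² = (-119 - 45/16)² = (-1949/16)² = 3798601/256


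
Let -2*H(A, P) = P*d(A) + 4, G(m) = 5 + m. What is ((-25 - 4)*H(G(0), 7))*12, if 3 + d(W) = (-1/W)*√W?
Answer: -2958 - 1218*√5/5 ≈ -3502.7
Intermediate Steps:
d(W) = -3 - 1/√W (d(W) = -3 + (-1/W)*√W = -3 - 1/√W)
H(A, P) = -2 - P*(-3 - 1/√A)/2 (H(A, P) = -(P*(-3 - 1/√A) + 4)/2 = -(4 + P*(-3 - 1/√A))/2 = -2 - P*(-3 - 1/√A)/2)
((-25 - 4)*H(G(0), 7))*12 = ((-25 - 4)*(-2 + (3/2)*7 + (½)*7/√(5 + 0)))*12 = -29*(-2 + 21/2 + (½)*7/√5)*12 = -29*(-2 + 21/2 + (½)*7*(√5/5))*12 = -29*(-2 + 21/2 + 7*√5/10)*12 = -29*(17/2 + 7*√5/10)*12 = (-493/2 - 203*√5/10)*12 = -2958 - 1218*√5/5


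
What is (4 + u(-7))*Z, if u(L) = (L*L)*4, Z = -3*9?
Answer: -5400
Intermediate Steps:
Z = -27
u(L) = 4*L² (u(L) = L²*4 = 4*L²)
(4 + u(-7))*Z = (4 + 4*(-7)²)*(-27) = (4 + 4*49)*(-27) = (4 + 196)*(-27) = 200*(-27) = -5400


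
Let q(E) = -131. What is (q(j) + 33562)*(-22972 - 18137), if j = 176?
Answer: -1374314979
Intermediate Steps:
(q(j) + 33562)*(-22972 - 18137) = (-131 + 33562)*(-22972 - 18137) = 33431*(-41109) = -1374314979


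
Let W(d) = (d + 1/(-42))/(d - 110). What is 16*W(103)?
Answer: -34600/147 ≈ -235.37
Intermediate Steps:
W(d) = (-1/42 + d)/(-110 + d) (W(d) = (d - 1/42)/(-110 + d) = (-1/42 + d)/(-110 + d))
16*W(103) = 16*((-1/42 + 103)/(-110 + 103)) = 16*((4325/42)/(-7)) = 16*(-⅐*4325/42) = 16*(-4325/294) = -34600/147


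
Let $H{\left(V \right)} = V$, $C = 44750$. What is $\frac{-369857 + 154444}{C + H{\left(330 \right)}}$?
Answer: $- \frac{215413}{45080} \approx -4.7785$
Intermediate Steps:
$\frac{-369857 + 154444}{C + H{\left(330 \right)}} = \frac{-369857 + 154444}{44750 + 330} = - \frac{215413}{45080}$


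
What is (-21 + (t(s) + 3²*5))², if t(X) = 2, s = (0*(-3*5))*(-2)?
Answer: 676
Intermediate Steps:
s = 0 (s = (0*(-15))*(-2) = 0*(-2) = 0)
(-21 + (t(s) + 3²*5))² = (-21 + (2 + 3²*5))² = (-21 + (2 + 9*5))² = (-21 + (2 + 45))² = (-21 + 47)² = 26² = 676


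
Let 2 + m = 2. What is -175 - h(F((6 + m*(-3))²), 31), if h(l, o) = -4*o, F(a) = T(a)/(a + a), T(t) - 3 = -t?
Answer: -51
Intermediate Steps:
m = 0 (m = -2 + 2 = 0)
T(t) = 3 - t
F(a) = (3 - a)/(2*a) (F(a) = (3 - a)/(a + a) = (3 - a)/((2*a)) = (1/(2*a))*(3 - a) = (3 - a)/(2*a))
-175 - h(F((6 + m*(-3))²), 31) = -175 - (-4)*31 = -175 - 1*(-124) = -175 + 124 = -51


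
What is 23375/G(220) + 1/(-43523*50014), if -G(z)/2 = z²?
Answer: -92512271361/383109640672 ≈ -0.24148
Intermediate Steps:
G(z) = -2*z²
23375/G(220) + 1/(-43523*50014) = 23375/((-2*220²)) + 1/(-43523*50014) = 23375/((-2*48400)) - 1/43523*1/50014 = 23375/(-96800) - 1/2176759322 = 23375*(-1/96800) - 1/2176759322 = -85/352 - 1/2176759322 = -92512271361/383109640672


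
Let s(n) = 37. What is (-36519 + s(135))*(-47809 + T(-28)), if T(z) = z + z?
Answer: 1746210930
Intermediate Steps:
T(z) = 2*z
(-36519 + s(135))*(-47809 + T(-28)) = (-36519 + 37)*(-47809 + 2*(-28)) = -36482*(-47809 - 56) = -36482*(-47865) = 1746210930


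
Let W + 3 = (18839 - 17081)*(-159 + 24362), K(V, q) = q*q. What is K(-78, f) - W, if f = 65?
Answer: -42544646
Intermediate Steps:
K(V, q) = q²
W = 42548871 (W = -3 + (18839 - 17081)*(-159 + 24362) = -3 + 1758*24203 = -3 + 42548874 = 42548871)
K(-78, f) - W = 65² - 1*42548871 = 4225 - 42548871 = -42544646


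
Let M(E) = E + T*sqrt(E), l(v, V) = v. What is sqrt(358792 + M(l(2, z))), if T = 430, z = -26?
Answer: sqrt(358794 + 430*sqrt(2)) ≈ 599.50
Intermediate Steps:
M(E) = E + 430*sqrt(E)
sqrt(358792 + M(l(2, z))) = sqrt(358792 + (2 + 430*sqrt(2))) = sqrt(358794 + 430*sqrt(2))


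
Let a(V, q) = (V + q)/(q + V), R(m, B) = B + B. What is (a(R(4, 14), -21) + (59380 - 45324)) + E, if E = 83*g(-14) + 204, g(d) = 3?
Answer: 14510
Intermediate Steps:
R(m, B) = 2*B
E = 453 (E = 83*3 + 204 = 249 + 204 = 453)
a(V, q) = 1 (a(V, q) = (V + q)/(V + q) = 1)
(a(R(4, 14), -21) + (59380 - 45324)) + E = (1 + (59380 - 45324)) + 453 = (1 + 14056) + 453 = 14057 + 453 = 14510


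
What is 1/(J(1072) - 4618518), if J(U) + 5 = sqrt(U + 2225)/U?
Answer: -758218962176/3501851715845985577 - 1072*sqrt(3297)/24512962010921899039 ≈ -2.1652e-7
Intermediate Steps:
J(U) = -5 + sqrt(2225 + U)/U (J(U) = -5 + sqrt(U + 2225)/U = -5 + sqrt(2225 + U)/U)
1/(J(1072) - 4618518) = 1/((-5 + sqrt(2225 + 1072)/1072) - 4618518) = 1/((-5 + sqrt(3297)/1072) - 4618518) = 1/(-4618523 + sqrt(3297)/1072)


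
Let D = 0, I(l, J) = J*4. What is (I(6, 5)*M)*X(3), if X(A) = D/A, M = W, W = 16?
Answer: 0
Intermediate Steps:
I(l, J) = 4*J
M = 16
X(A) = 0 (X(A) = 0/A = 0)
(I(6, 5)*M)*X(3) = ((4*5)*16)*0 = (20*16)*0 = 320*0 = 0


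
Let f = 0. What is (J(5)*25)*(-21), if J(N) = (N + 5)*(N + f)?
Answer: -26250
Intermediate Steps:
J(N) = N*(5 + N) (J(N) = (N + 5)*(N + 0) = (5 + N)*N = N*(5 + N))
(J(5)*25)*(-21) = ((5*(5 + 5))*25)*(-21) = ((5*10)*25)*(-21) = (50*25)*(-21) = 1250*(-21) = -26250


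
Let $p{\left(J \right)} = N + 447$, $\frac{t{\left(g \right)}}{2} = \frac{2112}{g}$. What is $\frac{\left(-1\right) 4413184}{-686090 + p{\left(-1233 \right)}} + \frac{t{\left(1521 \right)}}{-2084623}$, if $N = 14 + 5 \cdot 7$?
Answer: $\frac{179396547830272}{27869497910709} \approx 6.437$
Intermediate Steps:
$N = 49$ ($N = 14 + 35 = 49$)
$t{\left(g \right)} = \frac{4224}{g}$ ($t{\left(g \right)} = 2 \frac{2112}{g} = \frac{4224}{g}$)
$p{\left(J \right)} = 496$ ($p{\left(J \right)} = 49 + 447 = 496$)
$\frac{\left(-1\right) 4413184}{-686090 + p{\left(-1233 \right)}} + \frac{t{\left(1521 \right)}}{-2084623} = \frac{\left(-1\right) 4413184}{-686090 + 496} + \frac{4224 \cdot \frac{1}{1521}}{-2084623} = - \frac{4413184}{-685594} + 4224 \cdot \frac{1}{1521} \left(- \frac{1}{2084623}\right) = \left(-4413184\right) \left(- \frac{1}{685594}\right) + \frac{1408}{507} \left(- \frac{1}{2084623}\right) = \frac{2206592}{342797} - \frac{1408}{1056903861} = \frac{179396547830272}{27869497910709}$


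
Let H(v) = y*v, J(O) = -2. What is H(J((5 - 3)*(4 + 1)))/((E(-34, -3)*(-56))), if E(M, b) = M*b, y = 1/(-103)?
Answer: -1/294168 ≈ -3.3994e-6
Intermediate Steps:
y = -1/103 ≈ -0.0097087
H(v) = -v/103
H(J((5 - 3)*(4 + 1)))/((E(-34, -3)*(-56))) = (-1/103*(-2))/((-34*(-3)*(-56))) = 2/(103*((102*(-56)))) = (2/103)/(-5712) = (2/103)*(-1/5712) = -1/294168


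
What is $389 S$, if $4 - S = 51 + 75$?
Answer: $-47458$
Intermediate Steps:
$S = -122$ ($S = 4 - \left(51 + 75\right) = 4 - 126 = -122$)
$389 S = 389 \left(-122\right) = -47458$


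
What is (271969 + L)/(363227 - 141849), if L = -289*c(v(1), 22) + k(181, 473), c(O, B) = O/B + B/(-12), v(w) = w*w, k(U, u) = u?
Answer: 9007637/7305474 ≈ 1.2330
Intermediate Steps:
v(w) = w²
c(O, B) = -B/12 + O/B (c(O, B) = O/B + B*(-1/12) = O/B - B/12 = -B/12 + O/B)
L = 32660/33 (L = -289*(-1/12*22 + 1²/22) + 473 = -289*(-11/6 + 1*(1/22)) + 473 = -289*(-11/6 + 1/22) + 473 = -289*(-59/33) + 473 = 17051/33 + 473 = 32660/33 ≈ 989.70)
(271969 + L)/(363227 - 141849) = (271969 + 32660/33)/(363227 - 141849) = (9007637/33)/221378 = (9007637/33)*(1/221378) = 9007637/7305474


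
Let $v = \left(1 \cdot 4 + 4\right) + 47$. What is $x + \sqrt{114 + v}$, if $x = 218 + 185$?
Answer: $416$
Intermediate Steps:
$x = 403$
$v = 55$ ($v = \left(4 + 4\right) + 47 = 8 + 47 = 55$)
$x + \sqrt{114 + v} = 403 + \sqrt{114 + 55} = 403 + \sqrt{169} = 403 + 13 = 416$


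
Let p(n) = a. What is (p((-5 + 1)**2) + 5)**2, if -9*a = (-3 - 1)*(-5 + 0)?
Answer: 625/81 ≈ 7.7160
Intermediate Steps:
a = -20/9 (a = -(-3 - 1)*(-5 + 0)/9 = -(-4)*(-5)/9 = -1/9*20 = -20/9 ≈ -2.2222)
p(n) = -20/9
(p((-5 + 1)**2) + 5)**2 = (-20/9 + 5)**2 = (25/9)**2 = 625/81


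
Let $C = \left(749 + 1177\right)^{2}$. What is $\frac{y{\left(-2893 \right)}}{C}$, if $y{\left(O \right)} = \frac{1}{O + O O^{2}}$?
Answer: $- \frac{1}{89816870416422600} \approx -1.1134 \cdot 10^{-17}$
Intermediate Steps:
$y{\left(O \right)} = \frac{1}{O + O^{3}}$
$C = 3709476$ ($C = 1926^{2} = 3709476$)
$\frac{y{\left(-2893 \right)}}{C} = \frac{1}{\left(-2893 + \left(-2893\right)^{3}\right) 3709476} = \frac{1}{-2893 - 24212815957} \cdot \frac{1}{3709476} = \frac{1}{-24212818850} \cdot \frac{1}{3709476} = \left(- \frac{1}{24212818850}\right) \frac{1}{3709476} = - \frac{1}{89816870416422600}$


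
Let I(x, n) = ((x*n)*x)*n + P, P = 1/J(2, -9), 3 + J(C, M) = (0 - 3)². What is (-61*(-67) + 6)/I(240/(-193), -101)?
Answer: 914760942/3525502849 ≈ 0.25947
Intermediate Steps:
J(C, M) = 6 (J(C, M) = -3 + (0 - 3)² = -3 + (-3)² = -3 + 9 = 6)
P = ⅙ (P = 1/6 = ⅙ ≈ 0.16667)
I(x, n) = ⅙ + n²*x² (I(x, n) = ((x*n)*x)*n + ⅙ = ((n*x)*x)*n + ⅙ = (n*x²)*n + ⅙ = n²*x² + ⅙ = ⅙ + n²*x²)
(-61*(-67) + 6)/I(240/(-193), -101) = (-61*(-67) + 6)/(⅙ + (-101)²*(240/(-193))²) = (4087 + 6)/(⅙ + 10201*(240*(-1/193))²) = 4093/(⅙ + 10201*(-240/193)²) = 4093/(⅙ + 10201*(57600/37249)) = 4093/(⅙ + 587577600/37249) = 4093/(3525502849/223494) = 4093*(223494/3525502849) = 914760942/3525502849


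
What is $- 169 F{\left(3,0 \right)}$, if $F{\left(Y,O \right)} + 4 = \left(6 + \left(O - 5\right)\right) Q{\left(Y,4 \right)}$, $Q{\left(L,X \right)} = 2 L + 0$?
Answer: $-338$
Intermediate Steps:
$Q{\left(L,X \right)} = 2 L$
$F{\left(Y,O \right)} = -4 + 2 Y \left(1 + O\right)$ ($F{\left(Y,O \right)} = -4 + \left(6 + \left(O - 5\right)\right) 2 Y = -4 + \left(6 + \left(-5 + O\right)\right) 2 Y = -4 + \left(1 + O\right) 2 Y = -4 + 2 Y \left(1 + O\right)$)
$- 169 F{\left(3,0 \right)} = - 169 \left(-4 + 2 \cdot 3 + 2 \cdot 0 \cdot 3\right) = - 169 \left(-4 + 6 + 0\right) = \left(-169\right) 2 = -338$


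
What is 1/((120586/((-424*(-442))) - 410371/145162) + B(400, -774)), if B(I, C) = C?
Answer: -6801130024/5278925214435 ≈ -0.0012884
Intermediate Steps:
1/((120586/((-424*(-442))) - 410371/145162) + B(400, -774)) = 1/((120586/((-424*(-442))) - 410371/145162) - 774) = 1/((120586/187408 - 410371*1/145162) - 774) = 1/((120586*(1/187408) - 410371/145162) - 774) = 1/((60293/93704 - 410371/145162) - 774) = 1/(-14850575859/6801130024 - 774) = 1/(-5278925214435/6801130024) = -6801130024/5278925214435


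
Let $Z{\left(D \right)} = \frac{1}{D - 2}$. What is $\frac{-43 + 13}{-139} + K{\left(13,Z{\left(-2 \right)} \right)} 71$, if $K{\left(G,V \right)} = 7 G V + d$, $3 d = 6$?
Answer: $- \frac{819007}{556} \approx -1473.0$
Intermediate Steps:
$d = 2$ ($d = \frac{1}{3} \cdot 6 = 2$)
$Z{\left(D \right)} = \frac{1}{-2 + D}$
$K{\left(G,V \right)} = 2 + 7 G V$ ($K{\left(G,V \right)} = 7 G V + 2 = 2 + 7 G V$)
$\frac{-43 + 13}{-139} + K{\left(13,Z{\left(-2 \right)} \right)} 71 = \frac{-43 + 13}{-139} + \left(2 + 7 \cdot 13 \frac{1}{-2 - 2}\right) 71 = \left(-30\right) \left(- \frac{1}{139}\right) + \left(2 + 7 \cdot 13 \frac{1}{-4}\right) 71 = \frac{30}{139} + \left(2 + 7 \cdot 13 \left(- \frac{1}{4}\right)\right) 71 = \frac{30}{139} + \left(2 - \frac{91}{4}\right) 71 = \frac{30}{139} - \frac{5893}{4} = - \frac{819007}{556}$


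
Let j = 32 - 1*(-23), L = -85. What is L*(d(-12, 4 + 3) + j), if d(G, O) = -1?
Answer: -4590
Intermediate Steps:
j = 55 (j = 32 + 23 = 55)
L*(d(-12, 4 + 3) + j) = -85*(-1 + 55) = -85*54 = -4590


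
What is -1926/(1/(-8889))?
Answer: 17120214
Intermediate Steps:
-1926/(1/(-8889)) = -1926/(-1/8889) = -1926*(-8889) = 17120214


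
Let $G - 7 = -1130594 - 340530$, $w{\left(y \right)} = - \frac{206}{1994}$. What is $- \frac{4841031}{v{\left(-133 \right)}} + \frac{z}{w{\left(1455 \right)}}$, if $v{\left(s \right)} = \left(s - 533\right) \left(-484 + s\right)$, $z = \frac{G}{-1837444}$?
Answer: $- \frac{253149750570845}{12961625804484} \approx -19.531$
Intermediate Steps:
$w{\left(y \right)} = - \frac{103}{997}$ ($w{\left(y \right)} = \left(-206\right) \frac{1}{1994} = - \frac{103}{997}$)
$G = -1471117$ ($G = 7 - 1471124 = -1471117$)
$z = \frac{1471117}{1837444}$ ($z = - \frac{1471117}{-1837444} = \left(-1471117\right) \left(- \frac{1}{1837444}\right) = \frac{1471117}{1837444} \approx 0.80063$)
$v{\left(s \right)} = \left(-533 + s\right) \left(-484 + s\right)$
$- \frac{4841031}{v{\left(-133 \right)}} + \frac{z}{w{\left(1455 \right)}} = - \frac{4841031}{257972 + \left(-133\right)^{2} - -135261} + \frac{1471117}{1837444 \left(- \frac{103}{997}\right)} = - \frac{4841031}{257972 + 17689 + 135261} + \frac{1471117}{1837444} \left(- \frac{997}{103}\right) = - \frac{4841031}{410922} - \frac{1466703649}{189256732} = \left(-4841031\right) \frac{1}{410922} - \frac{1466703649}{189256732} = - \frac{1613677}{136974} - \frac{1466703649}{189256732} = - \frac{253149750570845}{12961625804484}$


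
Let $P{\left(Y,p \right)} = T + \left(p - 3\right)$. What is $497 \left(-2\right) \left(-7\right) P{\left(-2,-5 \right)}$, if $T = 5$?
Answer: $-20874$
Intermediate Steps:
$P{\left(Y,p \right)} = 2 + p$ ($P{\left(Y,p \right)} = 5 + \left(p - 3\right) = 5 + \left(-3 + p\right) = 2 + p$)
$497 \left(-2\right) \left(-7\right) P{\left(-2,-5 \right)} = 497 \left(-2\right) \left(-7\right) \left(2 - 5\right) = 497 \cdot 14 \left(-3\right) = 497 \left(-42\right) = -20874$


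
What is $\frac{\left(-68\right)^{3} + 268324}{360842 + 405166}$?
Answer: $- \frac{11527}{191502} \approx -0.060193$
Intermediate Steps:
$\frac{\left(-68\right)^{3} + 268324}{360842 + 405166} = \frac{-314432 + 268324}{766008} = \left(-46108\right) \frac{1}{766008} = - \frac{11527}{191502}$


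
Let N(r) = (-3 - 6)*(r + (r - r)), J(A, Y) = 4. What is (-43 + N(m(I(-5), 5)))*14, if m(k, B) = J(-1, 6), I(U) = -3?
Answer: -1106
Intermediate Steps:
m(k, B) = 4
N(r) = -9*r (N(r) = -9*(r + 0) = -9*r)
(-43 + N(m(I(-5), 5)))*14 = (-43 - 9*4)*14 = (-43 - 36)*14 = -79*14 = -1106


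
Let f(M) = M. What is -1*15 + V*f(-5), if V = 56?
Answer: -295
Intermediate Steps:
-1*15 + V*f(-5) = -1*15 + 56*(-5) = -15 - 280 = -295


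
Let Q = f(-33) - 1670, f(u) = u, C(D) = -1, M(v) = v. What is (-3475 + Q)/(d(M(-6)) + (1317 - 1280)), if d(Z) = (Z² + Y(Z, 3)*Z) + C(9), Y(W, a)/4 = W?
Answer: -863/36 ≈ -23.972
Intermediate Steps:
Y(W, a) = 4*W
d(Z) = -1 + 5*Z² (d(Z) = (Z² + (4*Z)*Z) - 1 = (Z² + 4*Z²) - 1 = 5*Z² - 1 = -1 + 5*Z²)
Q = -1703 (Q = -33 - 1670 = -1703)
(-3475 + Q)/(d(M(-6)) + (1317 - 1280)) = (-3475 - 1703)/((-1 + 5*(-6)²) + (1317 - 1280)) = -5178/((-1 + 5*36) + 37) = -5178/((-1 + 180) + 37) = -5178/(179 + 37) = -5178/216 = -5178*1/216 = -863/36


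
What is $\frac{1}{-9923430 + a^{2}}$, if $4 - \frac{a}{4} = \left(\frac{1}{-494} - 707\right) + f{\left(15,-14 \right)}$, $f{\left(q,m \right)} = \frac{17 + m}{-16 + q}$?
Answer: $- \frac{61009}{107781412514} \approx -5.6604 \cdot 10^{-7}$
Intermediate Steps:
$f{\left(q,m \right)} = \frac{17 + m}{-16 + q}$
$a = \frac{705434}{247}$ ($a = 16 - 4 \left(\left(\frac{1}{-494} - 707\right) + \frac{17 - 14}{-16 + 15}\right) = 16 - 4 \left(\left(- \frac{1}{494} - 707\right) + \frac{1}{-1} \cdot 3\right) = 16 - 4 \left(- \frac{349259}{494} - 3\right) = 16 - - \frac{701482}{247} = 16 + \frac{701482}{247} = \frac{705434}{247} \approx 2856.0$)
$\frac{1}{-9923430 + a^{2}} = \frac{1}{-9923430 + \left(\frac{705434}{247}\right)^{2}} = \frac{1}{-9923430 + \frac{497637128356}{61009}} = \frac{1}{- \frac{107781412514}{61009}} = - \frac{61009}{107781412514}$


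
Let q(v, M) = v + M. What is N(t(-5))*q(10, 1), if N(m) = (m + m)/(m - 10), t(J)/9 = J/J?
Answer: -198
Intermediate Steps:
q(v, M) = M + v
t(J) = 9 (t(J) = 9*(J/J) = 9*1 = 9)
N(m) = 2*m/(-10 + m) (N(m) = (2*m)/(-10 + m) = 2*m/(-10 + m))
N(t(-5))*q(10, 1) = (2*9/(-10 + 9))*(1 + 10) = (2*9/(-1))*11 = (2*9*(-1))*11 = -18*11 = -198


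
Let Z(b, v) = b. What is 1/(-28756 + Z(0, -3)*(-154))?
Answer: -1/28756 ≈ -3.4775e-5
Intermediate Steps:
1/(-28756 + Z(0, -3)*(-154)) = 1/(-28756 + 0*(-154)) = 1/(-28756 + 0) = 1/(-28756) = -1/28756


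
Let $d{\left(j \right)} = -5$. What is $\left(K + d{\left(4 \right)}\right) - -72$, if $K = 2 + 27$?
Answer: $96$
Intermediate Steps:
$K = 29$
$\left(K + d{\left(4 \right)}\right) - -72 = \left(29 - 5\right) - -72 = 24 + \left(-9 + 81\right) = 24 + 72 = 96$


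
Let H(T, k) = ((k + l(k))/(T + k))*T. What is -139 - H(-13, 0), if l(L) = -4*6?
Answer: -115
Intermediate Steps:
l(L) = -24
H(T, k) = T*(-24 + k)/(T + k) (H(T, k) = ((k - 24)/(T + k))*T = ((-24 + k)/(T + k))*T = T*(-24 + k)/(T + k))
-139 - H(-13, 0) = -139 - (-13)*(-24 + 0)/(-13 + 0) = -139 - (-13)*(-24)/(-13) = -139 - (-13)*(-1)*(-24)/13 = -139 - 1*(-24) = -139 + 24 = -115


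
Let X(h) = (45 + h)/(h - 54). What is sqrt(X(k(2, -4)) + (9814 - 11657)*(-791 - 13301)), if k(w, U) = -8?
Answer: sqrt(99834658970)/62 ≈ 5096.2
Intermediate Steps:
X(h) = (45 + h)/(-54 + h)
sqrt(X(k(2, -4)) + (9814 - 11657)*(-791 - 13301)) = sqrt((45 - 8)/(-54 - 8) + (9814 - 11657)*(-791 - 13301)) = sqrt(37/(-62) - 1843*(-14092)) = sqrt(-1/62*37 + 25971556) = sqrt(-37/62 + 25971556) = sqrt(1610236435/62) = sqrt(99834658970)/62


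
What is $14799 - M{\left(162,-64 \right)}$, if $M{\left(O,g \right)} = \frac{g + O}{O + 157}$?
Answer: $\frac{4720783}{319} \approx 14799.0$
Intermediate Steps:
$M{\left(O,g \right)} = \frac{O + g}{157 + O}$
$14799 - M{\left(162,-64 \right)} = 14799 - \frac{162 - 64}{157 + 162} = 14799 - \frac{1}{319} \cdot 98 = 14799 - \frac{98}{319} = \frac{4720783}{319}$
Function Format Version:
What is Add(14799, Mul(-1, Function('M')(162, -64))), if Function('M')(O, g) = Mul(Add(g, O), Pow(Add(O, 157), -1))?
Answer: Rational(4720783, 319) ≈ 14799.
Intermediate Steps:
Function('M')(O, g) = Mul(Pow(Add(157, O), -1), Add(O, g)) (Function('M')(O, g) = Mul(Add(O, g), Pow(Add(157, O), -1)) = Mul(Pow(Add(157, O), -1), Add(O, g)))
Add(14799, Mul(-1, Function('M')(162, -64))) = Add(14799, Mul(-1, Mul(Pow(Add(157, 162), -1), Add(162, -64)))) = Add(14799, Mul(-1, Mul(Pow(319, -1), 98))) = Add(14799, Mul(-1, Mul(Rational(1, 319), 98))) = Add(14799, Mul(-1, Rational(98, 319))) = Add(14799, Rational(-98, 319)) = Rational(4720783, 319)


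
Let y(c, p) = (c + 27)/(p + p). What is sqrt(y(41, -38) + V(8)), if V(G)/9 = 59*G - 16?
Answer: 7*sqrt(30229)/19 ≈ 64.056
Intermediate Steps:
V(G) = -144 + 531*G (V(G) = 9*(59*G - 16) = 9*(-16 + 59*G) = -144 + 531*G)
y(c, p) = (27 + c)/(2*p) (y(c, p) = (27 + c)/((2*p)) = (27 + c)*(1/(2*p)) = (27 + c)/(2*p))
sqrt(y(41, -38) + V(8)) = sqrt((1/2)*(27 + 41)/(-38) + (-144 + 531*8)) = sqrt((1/2)*(-1/38)*68 + (-144 + 4248)) = sqrt(-17/19 + 4104) = sqrt(77959/19) = 7*sqrt(30229)/19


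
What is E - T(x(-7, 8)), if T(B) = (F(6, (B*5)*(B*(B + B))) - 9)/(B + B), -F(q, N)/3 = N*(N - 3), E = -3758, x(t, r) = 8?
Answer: 78537001/16 ≈ 4.9086e+6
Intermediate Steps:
F(q, N) = -3*N*(-3 + N) (F(q, N) = -3*N*(N - 3) = -3*N*(-3 + N))
T(B) = (-9 + 30*B³*(3 - 10*B³))/(2*B) (T(B) = (3*((B*5)*(B*(B + B)))*(3 - B*5*B*(B + B)) - 9)/(B + B) = (3*((5*B)*(B*(2*B)))*(3 - 5*B*B*(2*B)) - 9)/((2*B)) = (3*((5*B)*(2*B²))*(3 - 5*B*2*B²) - 9)*(1/(2*B)) = (3*(10*B³)*(3 - 10*B³) - 9)*(1/(2*B)) = (30*B³*(3 - 10*B³) - 9)*(1/(2*B)) = (-9 + 30*B³*(3 - 10*B³))*(1/(2*B)) = (-9 + 30*B³*(3 - 10*B³))/(2*B))
E - T(x(-7, 8)) = -3758 - 3*(-3 - 100*8⁶ + 30*8³)/(2*8) = -3758 - 3*(-3 - 100*262144 + 30*512)/(2*8) = -3758 - 3*(-3 - 26214400 + 15360)/(2*8) = -3758 - 3*(-26199043)/(2*8) = -3758 - 1*(-78597129/16) = -3758 + 78597129/16 = 78537001/16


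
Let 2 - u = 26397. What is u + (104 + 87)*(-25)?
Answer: -31170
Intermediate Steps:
u = -26395 (u = 2 - 1*26397 = 2 - 26397 = -26395)
u + (104 + 87)*(-25) = -26395 + (104 + 87)*(-25) = -26395 + 191*(-25) = -26395 - 4775 = -31170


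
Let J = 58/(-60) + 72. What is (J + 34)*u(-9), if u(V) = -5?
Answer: -3151/6 ≈ -525.17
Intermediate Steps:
J = 2131/30 (J = 58*(-1/60) + 72 = -29/30 + 72 = 2131/30 ≈ 71.033)
(J + 34)*u(-9) = (2131/30 + 34)*(-5) = (3151/30)*(-5) = -3151/6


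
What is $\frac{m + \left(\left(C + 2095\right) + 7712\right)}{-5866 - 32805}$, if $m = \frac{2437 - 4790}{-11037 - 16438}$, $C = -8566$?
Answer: $- \frac{34098828}{1062485725} \approx -0.032093$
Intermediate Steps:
$m = \frac{2353}{27475}$ ($m = - \frac{2353}{-27475} = \left(-2353\right) \left(- \frac{1}{27475}\right) = \frac{2353}{27475} \approx 0.085642$)
$\frac{m + \left(\left(C + 2095\right) + 7712\right)}{-5866 - 32805} = \frac{\frac{2353}{27475} + \left(\left(-8566 + 2095\right) + 7712\right)}{-5866 - 32805} = \frac{\frac{2353}{27475} + \left(-6471 + 7712\right)}{-38671} = \left(\frac{2353}{27475} + 1241\right) \left(- \frac{1}{38671}\right) = \frac{34098828}{27475} \left(- \frac{1}{38671}\right) = - \frac{34098828}{1062485725}$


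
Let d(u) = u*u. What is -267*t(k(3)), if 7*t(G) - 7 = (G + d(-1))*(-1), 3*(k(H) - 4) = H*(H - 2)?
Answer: -267/7 ≈ -38.143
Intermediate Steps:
d(u) = u²
k(H) = 4 + H*(-2 + H)/3 (k(H) = 4 + (H*(H - 2))/3 = 4 + (H*(-2 + H))/3 = 4 + H*(-2 + H)/3)
t(G) = 6/7 - G/7 (t(G) = 1 + ((G + (-1)²)*(-1))/7 = 1 + ((G + 1)*(-1))/7 = 1 + ((1 + G)*(-1))/7 = 1 + (-1 - G)/7 = 1 + (-⅐ - G/7) = 6/7 - G/7)
-267*t(k(3)) = -267*(6/7 - (4 - ⅔*3 + (⅓)*3²)/7) = -267*(6/7 - (4 - 2 + (⅓)*9)/7) = -267*(6/7 - (4 - 2 + 3)/7) = -267*(6/7 - ⅐*5) = -267*(6/7 - 5/7) = -267*⅐ = -267/7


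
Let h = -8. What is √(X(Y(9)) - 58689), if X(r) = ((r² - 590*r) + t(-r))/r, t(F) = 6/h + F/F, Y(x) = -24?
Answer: I*√34158534/24 ≈ 243.52*I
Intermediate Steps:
t(F) = ¼ (t(F) = 6/(-8) + F/F = 6*(-⅛) + 1 = -¾ + 1 = ¼)
X(r) = (¼ + r² - 590*r)/r (X(r) = ((r² - 590*r) + ¼)/r = (¼ + r² - 590*r)/r)
√(X(Y(9)) - 58689) = √((-590 - 24 + (¼)/(-24)) - 58689) = √((-590 - 24 + (¼)*(-1/24)) - 58689) = √((-590 - 24 - 1/96) - 58689) = √(-58945/96 - 58689) = √(-5693089/96) = I*√34158534/24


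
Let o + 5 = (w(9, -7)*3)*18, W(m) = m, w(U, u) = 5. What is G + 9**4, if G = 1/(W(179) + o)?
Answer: 2913085/444 ≈ 6561.0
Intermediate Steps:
o = 265 (o = -5 + (5*3)*18 = -5 + 15*18 = -5 + 270 = 265)
G = 1/444 (G = 1/(179 + 265) = 1/444 ≈ 0.0022523)
G + 9**4 = 1/444 + 9**4 = 1/444 + 6561 = 2913085/444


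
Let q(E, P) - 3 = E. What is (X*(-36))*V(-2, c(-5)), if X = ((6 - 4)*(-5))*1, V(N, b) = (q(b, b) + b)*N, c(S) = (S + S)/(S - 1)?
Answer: -4560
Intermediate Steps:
q(E, P) = 3 + E
c(S) = 2*S/(-1 + S) (c(S) = (2*S)/(-1 + S) = 2*S/(-1 + S))
V(N, b) = N*(3 + 2*b) (V(N, b) = ((3 + b) + b)*N = (3 + 2*b)*N = N*(3 + 2*b))
X = -10 (X = (2*(-5))*1 = -10*1 = -10)
(X*(-36))*V(-2, c(-5)) = (-10*(-36))*(-2*(3 + 2*(2*(-5)/(-1 - 5)))) = 360*(-2*(3 + 2*(2*(-5)/(-6)))) = 360*(-2*(3 + 2*(2*(-5)*(-1/6)))) = 360*(-2*(3 + 2*(5/3))) = 360*(-2*(3 + 10/3)) = 360*(-2*19/3) = 360*(-38/3) = -4560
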